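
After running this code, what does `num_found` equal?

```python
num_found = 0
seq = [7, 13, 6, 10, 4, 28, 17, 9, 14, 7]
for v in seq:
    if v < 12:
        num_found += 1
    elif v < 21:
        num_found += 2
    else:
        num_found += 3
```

Let's trace through this code step by step.

Initialize: num_found = 0
Initialize: seq = [7, 13, 6, 10, 4, 28, 17, 9, 14, 7]
Entering loop: for v in seq:

After execution: num_found = 15
15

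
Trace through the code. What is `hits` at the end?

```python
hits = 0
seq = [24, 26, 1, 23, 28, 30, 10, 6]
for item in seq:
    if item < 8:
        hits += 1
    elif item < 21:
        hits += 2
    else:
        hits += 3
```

Let's trace through this code step by step.

Initialize: hits = 0
Initialize: seq = [24, 26, 1, 23, 28, 30, 10, 6]
Entering loop: for item in seq:

After execution: hits = 19
19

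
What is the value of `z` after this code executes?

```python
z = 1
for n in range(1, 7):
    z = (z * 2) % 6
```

Let's trace through this code step by step.

Initialize: z = 1
Entering loop: for n in range(1, 7):

After execution: z = 4
4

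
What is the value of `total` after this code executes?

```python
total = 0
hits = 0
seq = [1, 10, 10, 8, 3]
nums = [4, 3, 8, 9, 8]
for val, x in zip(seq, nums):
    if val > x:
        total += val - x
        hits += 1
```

Let's trace through this code step by step.

Initialize: total = 0
Initialize: hits = 0
Initialize: seq = [1, 10, 10, 8, 3]
Initialize: nums = [4, 3, 8, 9, 8]
Entering loop: for val, x in zip(seq, nums):

After execution: total = 9
9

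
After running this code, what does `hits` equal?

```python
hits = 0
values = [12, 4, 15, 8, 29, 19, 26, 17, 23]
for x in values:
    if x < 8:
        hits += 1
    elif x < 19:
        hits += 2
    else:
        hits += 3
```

Let's trace through this code step by step.

Initialize: hits = 0
Initialize: values = [12, 4, 15, 8, 29, 19, 26, 17, 23]
Entering loop: for x in values:

After execution: hits = 21
21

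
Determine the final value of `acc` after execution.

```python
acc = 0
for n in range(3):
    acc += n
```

Let's trace through this code step by step.

Initialize: acc = 0
Entering loop: for n in range(3):

After execution: acc = 3
3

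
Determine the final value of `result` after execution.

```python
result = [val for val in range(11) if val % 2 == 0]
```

Let's trace through this code step by step.

Initialize: result = [val for val in range(11) if val % 2 == 0]

After execution: result = [0, 2, 4, 6, 8, 10]
[0, 2, 4, 6, 8, 10]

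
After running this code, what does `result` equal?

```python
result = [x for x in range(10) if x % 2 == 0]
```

Let's trace through this code step by step.

Initialize: result = [x for x in range(10) if x % 2 == 0]

After execution: result = [0, 2, 4, 6, 8]
[0, 2, 4, 6, 8]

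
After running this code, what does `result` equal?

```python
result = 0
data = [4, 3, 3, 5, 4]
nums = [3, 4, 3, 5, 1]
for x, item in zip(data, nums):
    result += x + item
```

Let's trace through this code step by step.

Initialize: result = 0
Initialize: data = [4, 3, 3, 5, 4]
Initialize: nums = [3, 4, 3, 5, 1]
Entering loop: for x, item in zip(data, nums):

After execution: result = 35
35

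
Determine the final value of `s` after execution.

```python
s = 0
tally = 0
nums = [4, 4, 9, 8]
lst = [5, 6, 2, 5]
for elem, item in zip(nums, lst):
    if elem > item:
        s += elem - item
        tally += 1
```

Let's trace through this code step by step.

Initialize: s = 0
Initialize: tally = 0
Initialize: nums = [4, 4, 9, 8]
Initialize: lst = [5, 6, 2, 5]
Entering loop: for elem, item in zip(nums, lst):

After execution: s = 10
10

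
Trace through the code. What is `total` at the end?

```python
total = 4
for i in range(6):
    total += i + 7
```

Let's trace through this code step by step.

Initialize: total = 4
Entering loop: for i in range(6):

After execution: total = 61
61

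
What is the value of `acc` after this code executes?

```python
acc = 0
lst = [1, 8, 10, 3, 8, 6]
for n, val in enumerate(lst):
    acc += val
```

Let's trace through this code step by step.

Initialize: acc = 0
Initialize: lst = [1, 8, 10, 3, 8, 6]
Entering loop: for n, val in enumerate(lst):

After execution: acc = 36
36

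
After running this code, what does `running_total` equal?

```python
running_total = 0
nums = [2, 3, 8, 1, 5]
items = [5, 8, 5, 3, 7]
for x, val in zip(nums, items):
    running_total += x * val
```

Let's trace through this code step by step.

Initialize: running_total = 0
Initialize: nums = [2, 3, 8, 1, 5]
Initialize: items = [5, 8, 5, 3, 7]
Entering loop: for x, val in zip(nums, items):

After execution: running_total = 112
112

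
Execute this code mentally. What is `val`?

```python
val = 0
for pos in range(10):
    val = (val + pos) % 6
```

Let's trace through this code step by step.

Initialize: val = 0
Entering loop: for pos in range(10):

After execution: val = 3
3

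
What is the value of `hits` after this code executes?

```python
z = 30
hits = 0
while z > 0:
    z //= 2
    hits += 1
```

Let's trace through this code step by step.

Initialize: z = 30
Initialize: hits = 0
Entering loop: while z > 0:

After execution: hits = 5
5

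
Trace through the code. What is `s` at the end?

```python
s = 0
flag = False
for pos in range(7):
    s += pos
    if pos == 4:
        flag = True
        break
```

Let's trace through this code step by step.

Initialize: s = 0
Initialize: flag = False
Entering loop: for pos in range(7):

After execution: s = 10
10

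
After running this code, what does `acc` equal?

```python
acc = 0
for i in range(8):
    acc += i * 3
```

Let's trace through this code step by step.

Initialize: acc = 0
Entering loop: for i in range(8):

After execution: acc = 84
84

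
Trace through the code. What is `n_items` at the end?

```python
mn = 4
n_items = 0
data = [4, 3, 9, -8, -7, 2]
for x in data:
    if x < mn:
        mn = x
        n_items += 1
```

Let's trace through this code step by step.

Initialize: mn = 4
Initialize: n_items = 0
Initialize: data = [4, 3, 9, -8, -7, 2]
Entering loop: for x in data:

After execution: n_items = 2
2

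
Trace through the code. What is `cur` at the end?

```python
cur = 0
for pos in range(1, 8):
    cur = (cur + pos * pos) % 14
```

Let's trace through this code step by step.

Initialize: cur = 0
Entering loop: for pos in range(1, 8):

After execution: cur = 0
0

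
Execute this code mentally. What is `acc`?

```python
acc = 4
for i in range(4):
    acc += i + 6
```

Let's trace through this code step by step.

Initialize: acc = 4
Entering loop: for i in range(4):

After execution: acc = 34
34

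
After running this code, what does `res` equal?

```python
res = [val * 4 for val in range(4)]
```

Let's trace through this code step by step.

Initialize: res = [val * 4 for val in range(4)]

After execution: res = [0, 4, 8, 12]
[0, 4, 8, 12]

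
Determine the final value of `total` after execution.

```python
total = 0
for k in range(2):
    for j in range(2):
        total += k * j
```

Let's trace through this code step by step.

Initialize: total = 0
Entering loop: for k in range(2):

After execution: total = 1
1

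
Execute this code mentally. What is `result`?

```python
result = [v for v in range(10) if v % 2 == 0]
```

Let's trace through this code step by step.

Initialize: result = [v for v in range(10) if v % 2 == 0]

After execution: result = [0, 2, 4, 6, 8]
[0, 2, 4, 6, 8]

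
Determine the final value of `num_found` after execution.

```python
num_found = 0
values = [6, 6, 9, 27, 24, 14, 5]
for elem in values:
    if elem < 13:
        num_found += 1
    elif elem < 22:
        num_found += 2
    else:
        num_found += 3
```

Let's trace through this code step by step.

Initialize: num_found = 0
Initialize: values = [6, 6, 9, 27, 24, 14, 5]
Entering loop: for elem in values:

After execution: num_found = 12
12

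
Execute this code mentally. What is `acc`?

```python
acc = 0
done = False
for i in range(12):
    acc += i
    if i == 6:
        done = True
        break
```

Let's trace through this code step by step.

Initialize: acc = 0
Initialize: done = False
Entering loop: for i in range(12):

After execution: acc = 21
21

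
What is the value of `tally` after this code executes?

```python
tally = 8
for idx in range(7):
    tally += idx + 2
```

Let's trace through this code step by step.

Initialize: tally = 8
Entering loop: for idx in range(7):

After execution: tally = 43
43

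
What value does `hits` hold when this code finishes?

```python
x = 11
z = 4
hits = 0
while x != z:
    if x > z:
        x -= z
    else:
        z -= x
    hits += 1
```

Let's trace through this code step by step.

Initialize: x = 11
Initialize: z = 4
Initialize: hits = 0
Entering loop: while x != z:

After execution: hits = 5
5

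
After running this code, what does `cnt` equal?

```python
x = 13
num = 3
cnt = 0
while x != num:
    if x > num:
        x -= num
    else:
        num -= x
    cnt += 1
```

Let's trace through this code step by step.

Initialize: x = 13
Initialize: num = 3
Initialize: cnt = 0
Entering loop: while x != num:

After execution: cnt = 6
6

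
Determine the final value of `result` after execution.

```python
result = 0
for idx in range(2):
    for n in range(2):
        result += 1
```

Let's trace through this code step by step.

Initialize: result = 0
Entering loop: for idx in range(2):

After execution: result = 4
4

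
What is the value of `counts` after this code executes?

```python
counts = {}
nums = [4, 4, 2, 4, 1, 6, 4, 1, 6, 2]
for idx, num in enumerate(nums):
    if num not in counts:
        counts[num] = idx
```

Let's trace through this code step by step.

Initialize: counts = {}
Initialize: nums = [4, 4, 2, 4, 1, 6, 4, 1, 6, 2]
Entering loop: for idx, num in enumerate(nums):

After execution: counts = {4: 0, 2: 2, 1: 4, 6: 5}
{4: 0, 2: 2, 1: 4, 6: 5}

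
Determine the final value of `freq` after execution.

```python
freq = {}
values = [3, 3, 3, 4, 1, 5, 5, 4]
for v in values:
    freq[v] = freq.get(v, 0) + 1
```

Let's trace through this code step by step.

Initialize: freq = {}
Initialize: values = [3, 3, 3, 4, 1, 5, 5, 4]
Entering loop: for v in values:

After execution: freq = {3: 3, 4: 2, 1: 1, 5: 2}
{3: 3, 4: 2, 1: 1, 5: 2}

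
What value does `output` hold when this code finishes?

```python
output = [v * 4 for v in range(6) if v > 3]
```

Let's trace through this code step by step.

Initialize: output = [v * 4 for v in range(6) if v > 3]

After execution: output = [16, 20]
[16, 20]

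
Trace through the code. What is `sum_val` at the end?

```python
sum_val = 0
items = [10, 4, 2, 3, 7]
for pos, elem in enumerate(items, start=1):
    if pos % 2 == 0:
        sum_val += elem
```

Let's trace through this code step by step.

Initialize: sum_val = 0
Initialize: items = [10, 4, 2, 3, 7]
Entering loop: for pos, elem in enumerate(items, start=1):

After execution: sum_val = 7
7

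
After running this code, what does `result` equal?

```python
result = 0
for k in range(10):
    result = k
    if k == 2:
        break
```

Let's trace through this code step by step.

Initialize: result = 0
Entering loop: for k in range(10):

After execution: result = 2
2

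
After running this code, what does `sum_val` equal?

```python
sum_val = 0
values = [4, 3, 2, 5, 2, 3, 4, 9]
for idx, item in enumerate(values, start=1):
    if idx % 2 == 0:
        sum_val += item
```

Let's trace through this code step by step.

Initialize: sum_val = 0
Initialize: values = [4, 3, 2, 5, 2, 3, 4, 9]
Entering loop: for idx, item in enumerate(values, start=1):

After execution: sum_val = 20
20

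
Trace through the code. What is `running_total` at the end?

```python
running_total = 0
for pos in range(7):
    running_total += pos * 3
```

Let's trace through this code step by step.

Initialize: running_total = 0
Entering loop: for pos in range(7):

After execution: running_total = 63
63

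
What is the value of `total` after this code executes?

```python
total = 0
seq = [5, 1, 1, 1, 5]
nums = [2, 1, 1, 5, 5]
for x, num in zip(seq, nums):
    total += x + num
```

Let's trace through this code step by step.

Initialize: total = 0
Initialize: seq = [5, 1, 1, 1, 5]
Initialize: nums = [2, 1, 1, 5, 5]
Entering loop: for x, num in zip(seq, nums):

After execution: total = 27
27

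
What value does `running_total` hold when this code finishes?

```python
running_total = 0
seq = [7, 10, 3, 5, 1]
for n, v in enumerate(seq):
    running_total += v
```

Let's trace through this code step by step.

Initialize: running_total = 0
Initialize: seq = [7, 10, 3, 5, 1]
Entering loop: for n, v in enumerate(seq):

After execution: running_total = 26
26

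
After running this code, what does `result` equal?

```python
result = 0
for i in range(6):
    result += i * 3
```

Let's trace through this code step by step.

Initialize: result = 0
Entering loop: for i in range(6):

After execution: result = 45
45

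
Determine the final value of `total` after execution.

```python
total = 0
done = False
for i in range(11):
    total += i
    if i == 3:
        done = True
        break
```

Let's trace through this code step by step.

Initialize: total = 0
Initialize: done = False
Entering loop: for i in range(11):

After execution: total = 6
6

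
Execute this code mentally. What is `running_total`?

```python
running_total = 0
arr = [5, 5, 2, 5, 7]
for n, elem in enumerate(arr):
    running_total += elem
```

Let's trace through this code step by step.

Initialize: running_total = 0
Initialize: arr = [5, 5, 2, 5, 7]
Entering loop: for n, elem in enumerate(arr):

After execution: running_total = 24
24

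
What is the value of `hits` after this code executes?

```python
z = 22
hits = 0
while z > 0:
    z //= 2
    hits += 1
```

Let's trace through this code step by step.

Initialize: z = 22
Initialize: hits = 0
Entering loop: while z > 0:

After execution: hits = 5
5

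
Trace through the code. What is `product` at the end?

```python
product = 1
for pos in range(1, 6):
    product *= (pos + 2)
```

Let's trace through this code step by step.

Initialize: product = 1
Entering loop: for pos in range(1, 6):

After execution: product = 2520
2520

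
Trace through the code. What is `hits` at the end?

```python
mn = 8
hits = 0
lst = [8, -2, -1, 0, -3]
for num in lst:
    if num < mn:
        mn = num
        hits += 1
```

Let's trace through this code step by step.

Initialize: mn = 8
Initialize: hits = 0
Initialize: lst = [8, -2, -1, 0, -3]
Entering loop: for num in lst:

After execution: hits = 2
2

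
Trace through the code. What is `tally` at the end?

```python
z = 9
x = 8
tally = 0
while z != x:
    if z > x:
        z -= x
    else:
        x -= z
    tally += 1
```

Let's trace through this code step by step.

Initialize: z = 9
Initialize: x = 8
Initialize: tally = 0
Entering loop: while z != x:

After execution: tally = 8
8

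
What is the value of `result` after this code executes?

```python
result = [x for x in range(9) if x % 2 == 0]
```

Let's trace through this code step by step.

Initialize: result = [x for x in range(9) if x % 2 == 0]

After execution: result = [0, 2, 4, 6, 8]
[0, 2, 4, 6, 8]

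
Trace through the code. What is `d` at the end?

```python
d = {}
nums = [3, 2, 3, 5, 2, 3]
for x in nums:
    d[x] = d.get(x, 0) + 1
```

Let's trace through this code step by step.

Initialize: d = {}
Initialize: nums = [3, 2, 3, 5, 2, 3]
Entering loop: for x in nums:

After execution: d = {3: 3, 2: 2, 5: 1}
{3: 3, 2: 2, 5: 1}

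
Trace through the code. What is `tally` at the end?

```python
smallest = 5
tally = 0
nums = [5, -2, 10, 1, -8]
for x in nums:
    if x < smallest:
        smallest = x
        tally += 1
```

Let's trace through this code step by step.

Initialize: smallest = 5
Initialize: tally = 0
Initialize: nums = [5, -2, 10, 1, -8]
Entering loop: for x in nums:

After execution: tally = 2
2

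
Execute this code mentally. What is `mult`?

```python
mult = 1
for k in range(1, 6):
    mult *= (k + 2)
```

Let's trace through this code step by step.

Initialize: mult = 1
Entering loop: for k in range(1, 6):

After execution: mult = 2520
2520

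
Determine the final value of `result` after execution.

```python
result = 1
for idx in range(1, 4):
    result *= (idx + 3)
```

Let's trace through this code step by step.

Initialize: result = 1
Entering loop: for idx in range(1, 4):

After execution: result = 120
120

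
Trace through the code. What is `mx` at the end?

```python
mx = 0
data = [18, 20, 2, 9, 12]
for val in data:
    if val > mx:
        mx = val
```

Let's trace through this code step by step.

Initialize: mx = 0
Initialize: data = [18, 20, 2, 9, 12]
Entering loop: for val in data:

After execution: mx = 20
20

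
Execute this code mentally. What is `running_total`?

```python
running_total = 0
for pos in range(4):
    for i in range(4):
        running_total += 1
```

Let's trace through this code step by step.

Initialize: running_total = 0
Entering loop: for pos in range(4):

After execution: running_total = 16
16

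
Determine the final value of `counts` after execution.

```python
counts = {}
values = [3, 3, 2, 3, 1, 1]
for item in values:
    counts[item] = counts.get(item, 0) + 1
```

Let's trace through this code step by step.

Initialize: counts = {}
Initialize: values = [3, 3, 2, 3, 1, 1]
Entering loop: for item in values:

After execution: counts = {3: 3, 2: 1, 1: 2}
{3: 3, 2: 1, 1: 2}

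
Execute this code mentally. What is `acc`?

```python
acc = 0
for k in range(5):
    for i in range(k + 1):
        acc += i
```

Let's trace through this code step by step.

Initialize: acc = 0
Entering loop: for k in range(5):

After execution: acc = 20
20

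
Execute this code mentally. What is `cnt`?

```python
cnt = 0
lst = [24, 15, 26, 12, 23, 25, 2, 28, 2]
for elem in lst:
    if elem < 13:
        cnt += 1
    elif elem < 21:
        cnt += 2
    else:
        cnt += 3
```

Let's trace through this code step by step.

Initialize: cnt = 0
Initialize: lst = [24, 15, 26, 12, 23, 25, 2, 28, 2]
Entering loop: for elem in lst:

After execution: cnt = 20
20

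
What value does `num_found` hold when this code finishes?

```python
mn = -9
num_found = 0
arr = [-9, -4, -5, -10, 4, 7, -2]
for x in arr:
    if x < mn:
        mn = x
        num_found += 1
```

Let's trace through this code step by step.

Initialize: mn = -9
Initialize: num_found = 0
Initialize: arr = [-9, -4, -5, -10, 4, 7, -2]
Entering loop: for x in arr:

After execution: num_found = 1
1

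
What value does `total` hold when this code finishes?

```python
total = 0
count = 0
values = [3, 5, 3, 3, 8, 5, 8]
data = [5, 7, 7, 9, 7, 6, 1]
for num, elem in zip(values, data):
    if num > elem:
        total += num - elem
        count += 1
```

Let's trace through this code step by step.

Initialize: total = 0
Initialize: count = 0
Initialize: values = [3, 5, 3, 3, 8, 5, 8]
Initialize: data = [5, 7, 7, 9, 7, 6, 1]
Entering loop: for num, elem in zip(values, data):

After execution: total = 8
8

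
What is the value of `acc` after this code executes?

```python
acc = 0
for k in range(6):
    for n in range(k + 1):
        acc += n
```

Let's trace through this code step by step.

Initialize: acc = 0
Entering loop: for k in range(6):

After execution: acc = 35
35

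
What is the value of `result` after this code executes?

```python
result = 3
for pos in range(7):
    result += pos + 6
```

Let's trace through this code step by step.

Initialize: result = 3
Entering loop: for pos in range(7):

After execution: result = 66
66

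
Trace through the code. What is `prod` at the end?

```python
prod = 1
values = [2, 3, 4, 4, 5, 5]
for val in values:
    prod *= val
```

Let's trace through this code step by step.

Initialize: prod = 1
Initialize: values = [2, 3, 4, 4, 5, 5]
Entering loop: for val in values:

After execution: prod = 2400
2400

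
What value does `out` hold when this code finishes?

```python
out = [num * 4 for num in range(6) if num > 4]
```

Let's trace through this code step by step.

Initialize: out = [num * 4 for num in range(6) if num > 4]

After execution: out = [20]
[20]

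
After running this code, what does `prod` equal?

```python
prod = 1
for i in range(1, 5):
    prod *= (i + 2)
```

Let's trace through this code step by step.

Initialize: prod = 1
Entering loop: for i in range(1, 5):

After execution: prod = 360
360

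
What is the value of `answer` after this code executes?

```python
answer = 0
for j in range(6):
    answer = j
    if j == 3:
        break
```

Let's trace through this code step by step.

Initialize: answer = 0
Entering loop: for j in range(6):

After execution: answer = 3
3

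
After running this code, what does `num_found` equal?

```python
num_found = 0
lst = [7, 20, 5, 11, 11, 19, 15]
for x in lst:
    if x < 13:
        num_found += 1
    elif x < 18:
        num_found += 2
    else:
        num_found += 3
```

Let's trace through this code step by step.

Initialize: num_found = 0
Initialize: lst = [7, 20, 5, 11, 11, 19, 15]
Entering loop: for x in lst:

After execution: num_found = 12
12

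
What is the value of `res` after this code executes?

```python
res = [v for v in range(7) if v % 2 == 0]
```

Let's trace through this code step by step.

Initialize: res = [v for v in range(7) if v % 2 == 0]

After execution: res = [0, 2, 4, 6]
[0, 2, 4, 6]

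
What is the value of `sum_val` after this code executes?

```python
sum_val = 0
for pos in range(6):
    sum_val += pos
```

Let's trace through this code step by step.

Initialize: sum_val = 0
Entering loop: for pos in range(6):

After execution: sum_val = 15
15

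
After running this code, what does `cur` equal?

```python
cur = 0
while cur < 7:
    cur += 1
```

Let's trace through this code step by step.

Initialize: cur = 0
Entering loop: while cur < 7:

After execution: cur = 7
7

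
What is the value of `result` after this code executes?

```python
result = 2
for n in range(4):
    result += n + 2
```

Let's trace through this code step by step.

Initialize: result = 2
Entering loop: for n in range(4):

After execution: result = 16
16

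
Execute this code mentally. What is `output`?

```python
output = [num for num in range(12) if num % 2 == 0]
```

Let's trace through this code step by step.

Initialize: output = [num for num in range(12) if num % 2 == 0]

After execution: output = [0, 2, 4, 6, 8, 10]
[0, 2, 4, 6, 8, 10]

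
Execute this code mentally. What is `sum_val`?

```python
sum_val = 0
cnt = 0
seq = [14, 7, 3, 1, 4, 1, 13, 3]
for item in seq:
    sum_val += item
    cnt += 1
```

Let's trace through this code step by step.

Initialize: sum_val = 0
Initialize: cnt = 0
Initialize: seq = [14, 7, 3, 1, 4, 1, 13, 3]
Entering loop: for item in seq:

After execution: sum_val = 46
46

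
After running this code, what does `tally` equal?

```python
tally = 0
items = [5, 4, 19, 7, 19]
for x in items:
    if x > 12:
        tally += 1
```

Let's trace through this code step by step.

Initialize: tally = 0
Initialize: items = [5, 4, 19, 7, 19]
Entering loop: for x in items:

After execution: tally = 2
2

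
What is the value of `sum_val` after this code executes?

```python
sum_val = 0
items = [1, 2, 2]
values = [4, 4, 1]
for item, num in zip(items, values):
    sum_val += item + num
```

Let's trace through this code step by step.

Initialize: sum_val = 0
Initialize: items = [1, 2, 2]
Initialize: values = [4, 4, 1]
Entering loop: for item, num in zip(items, values):

After execution: sum_val = 14
14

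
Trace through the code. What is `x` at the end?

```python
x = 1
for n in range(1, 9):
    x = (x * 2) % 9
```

Let's trace through this code step by step.

Initialize: x = 1
Entering loop: for n in range(1, 9):

After execution: x = 4
4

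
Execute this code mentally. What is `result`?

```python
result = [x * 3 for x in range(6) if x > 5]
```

Let's trace through this code step by step.

Initialize: result = [x * 3 for x in range(6) if x > 5]

After execution: result = []
[]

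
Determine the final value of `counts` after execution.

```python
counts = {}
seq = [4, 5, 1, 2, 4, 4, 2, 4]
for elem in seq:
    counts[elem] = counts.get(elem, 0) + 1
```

Let's trace through this code step by step.

Initialize: counts = {}
Initialize: seq = [4, 5, 1, 2, 4, 4, 2, 4]
Entering loop: for elem in seq:

After execution: counts = {4: 4, 5: 1, 1: 1, 2: 2}
{4: 4, 5: 1, 1: 1, 2: 2}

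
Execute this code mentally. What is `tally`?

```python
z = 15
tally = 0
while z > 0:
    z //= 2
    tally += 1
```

Let's trace through this code step by step.

Initialize: z = 15
Initialize: tally = 0
Entering loop: while z > 0:

After execution: tally = 4
4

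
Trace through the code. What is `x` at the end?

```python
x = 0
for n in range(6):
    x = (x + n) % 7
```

Let's trace through this code step by step.

Initialize: x = 0
Entering loop: for n in range(6):

After execution: x = 1
1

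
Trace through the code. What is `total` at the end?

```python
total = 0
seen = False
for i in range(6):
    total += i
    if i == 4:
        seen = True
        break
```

Let's trace through this code step by step.

Initialize: total = 0
Initialize: seen = False
Entering loop: for i in range(6):

After execution: total = 10
10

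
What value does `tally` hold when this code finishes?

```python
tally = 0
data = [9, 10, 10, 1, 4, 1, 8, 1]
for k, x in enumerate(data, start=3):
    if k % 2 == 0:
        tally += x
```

Let's trace through this code step by step.

Initialize: tally = 0
Initialize: data = [9, 10, 10, 1, 4, 1, 8, 1]
Entering loop: for k, x in enumerate(data, start=3):

After execution: tally = 13
13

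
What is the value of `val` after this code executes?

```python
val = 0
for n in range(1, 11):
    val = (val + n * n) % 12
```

Let's trace through this code step by step.

Initialize: val = 0
Entering loop: for n in range(1, 11):

After execution: val = 1
1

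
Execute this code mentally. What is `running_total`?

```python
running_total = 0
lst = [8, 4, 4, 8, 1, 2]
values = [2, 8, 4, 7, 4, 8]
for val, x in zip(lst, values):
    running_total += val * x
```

Let's trace through this code step by step.

Initialize: running_total = 0
Initialize: lst = [8, 4, 4, 8, 1, 2]
Initialize: values = [2, 8, 4, 7, 4, 8]
Entering loop: for val, x in zip(lst, values):

After execution: running_total = 140
140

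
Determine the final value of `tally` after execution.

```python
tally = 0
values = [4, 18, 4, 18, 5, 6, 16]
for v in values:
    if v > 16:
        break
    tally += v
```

Let's trace through this code step by step.

Initialize: tally = 0
Initialize: values = [4, 18, 4, 18, 5, 6, 16]
Entering loop: for v in values:

After execution: tally = 4
4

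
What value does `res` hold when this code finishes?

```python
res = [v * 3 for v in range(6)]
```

Let's trace through this code step by step.

Initialize: res = [v * 3 for v in range(6)]

After execution: res = [0, 3, 6, 9, 12, 15]
[0, 3, 6, 9, 12, 15]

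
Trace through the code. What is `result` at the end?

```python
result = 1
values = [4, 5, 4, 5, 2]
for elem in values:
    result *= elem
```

Let's trace through this code step by step.

Initialize: result = 1
Initialize: values = [4, 5, 4, 5, 2]
Entering loop: for elem in values:

After execution: result = 800
800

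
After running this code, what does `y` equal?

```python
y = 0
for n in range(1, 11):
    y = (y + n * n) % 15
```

Let's trace through this code step by step.

Initialize: y = 0
Entering loop: for n in range(1, 11):

After execution: y = 10
10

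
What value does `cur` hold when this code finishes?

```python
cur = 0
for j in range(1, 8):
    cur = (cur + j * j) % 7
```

Let's trace through this code step by step.

Initialize: cur = 0
Entering loop: for j in range(1, 8):

After execution: cur = 0
0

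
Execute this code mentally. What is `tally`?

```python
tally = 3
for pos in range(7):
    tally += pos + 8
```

Let's trace through this code step by step.

Initialize: tally = 3
Entering loop: for pos in range(7):

After execution: tally = 80
80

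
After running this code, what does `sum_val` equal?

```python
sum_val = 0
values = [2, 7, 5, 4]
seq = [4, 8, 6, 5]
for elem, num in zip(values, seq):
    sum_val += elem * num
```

Let's trace through this code step by step.

Initialize: sum_val = 0
Initialize: values = [2, 7, 5, 4]
Initialize: seq = [4, 8, 6, 5]
Entering loop: for elem, num in zip(values, seq):

After execution: sum_val = 114
114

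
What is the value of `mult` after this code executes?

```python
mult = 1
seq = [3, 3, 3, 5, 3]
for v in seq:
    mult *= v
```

Let's trace through this code step by step.

Initialize: mult = 1
Initialize: seq = [3, 3, 3, 5, 3]
Entering loop: for v in seq:

After execution: mult = 405
405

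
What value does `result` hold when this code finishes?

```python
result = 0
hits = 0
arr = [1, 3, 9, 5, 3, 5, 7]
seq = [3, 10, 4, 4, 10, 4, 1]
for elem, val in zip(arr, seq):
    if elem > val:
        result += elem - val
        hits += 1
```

Let's trace through this code step by step.

Initialize: result = 0
Initialize: hits = 0
Initialize: arr = [1, 3, 9, 5, 3, 5, 7]
Initialize: seq = [3, 10, 4, 4, 10, 4, 1]
Entering loop: for elem, val in zip(arr, seq):

After execution: result = 13
13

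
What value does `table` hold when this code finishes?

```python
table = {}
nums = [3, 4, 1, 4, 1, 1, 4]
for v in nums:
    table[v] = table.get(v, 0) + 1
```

Let's trace through this code step by step.

Initialize: table = {}
Initialize: nums = [3, 4, 1, 4, 1, 1, 4]
Entering loop: for v in nums:

After execution: table = {3: 1, 4: 3, 1: 3}
{3: 1, 4: 3, 1: 3}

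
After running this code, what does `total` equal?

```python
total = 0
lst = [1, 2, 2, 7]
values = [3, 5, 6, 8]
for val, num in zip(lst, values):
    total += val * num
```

Let's trace through this code step by step.

Initialize: total = 0
Initialize: lst = [1, 2, 2, 7]
Initialize: values = [3, 5, 6, 8]
Entering loop: for val, num in zip(lst, values):

After execution: total = 81
81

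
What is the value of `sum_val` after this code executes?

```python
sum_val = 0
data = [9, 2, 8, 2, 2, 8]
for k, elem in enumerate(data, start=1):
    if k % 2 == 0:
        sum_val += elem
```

Let's trace through this code step by step.

Initialize: sum_val = 0
Initialize: data = [9, 2, 8, 2, 2, 8]
Entering loop: for k, elem in enumerate(data, start=1):

After execution: sum_val = 12
12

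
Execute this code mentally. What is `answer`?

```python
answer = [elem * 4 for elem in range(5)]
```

Let's trace through this code step by step.

Initialize: answer = [elem * 4 for elem in range(5)]

After execution: answer = [0, 4, 8, 12, 16]
[0, 4, 8, 12, 16]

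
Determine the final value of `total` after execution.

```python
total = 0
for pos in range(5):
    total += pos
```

Let's trace through this code step by step.

Initialize: total = 0
Entering loop: for pos in range(5):

After execution: total = 10
10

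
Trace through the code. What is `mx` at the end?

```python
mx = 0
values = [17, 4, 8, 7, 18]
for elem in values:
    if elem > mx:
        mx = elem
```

Let's trace through this code step by step.

Initialize: mx = 0
Initialize: values = [17, 4, 8, 7, 18]
Entering loop: for elem in values:

After execution: mx = 18
18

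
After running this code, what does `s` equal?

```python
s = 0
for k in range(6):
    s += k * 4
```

Let's trace through this code step by step.

Initialize: s = 0
Entering loop: for k in range(6):

After execution: s = 60
60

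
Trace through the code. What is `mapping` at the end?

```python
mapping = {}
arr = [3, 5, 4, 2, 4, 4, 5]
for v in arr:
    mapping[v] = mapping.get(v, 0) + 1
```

Let's trace through this code step by step.

Initialize: mapping = {}
Initialize: arr = [3, 5, 4, 2, 4, 4, 5]
Entering loop: for v in arr:

After execution: mapping = {3: 1, 5: 2, 4: 3, 2: 1}
{3: 1, 5: 2, 4: 3, 2: 1}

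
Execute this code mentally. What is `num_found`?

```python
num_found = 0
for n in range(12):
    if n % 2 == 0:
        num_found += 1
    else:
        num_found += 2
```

Let's trace through this code step by step.

Initialize: num_found = 0
Entering loop: for n in range(12):

After execution: num_found = 18
18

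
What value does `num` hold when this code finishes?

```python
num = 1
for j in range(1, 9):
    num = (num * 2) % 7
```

Let's trace through this code step by step.

Initialize: num = 1
Entering loop: for j in range(1, 9):

After execution: num = 4
4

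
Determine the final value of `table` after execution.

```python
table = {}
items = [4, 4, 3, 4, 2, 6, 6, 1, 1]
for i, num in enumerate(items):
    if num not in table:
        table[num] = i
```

Let's trace through this code step by step.

Initialize: table = {}
Initialize: items = [4, 4, 3, 4, 2, 6, 6, 1, 1]
Entering loop: for i, num in enumerate(items):

After execution: table = {4: 0, 3: 2, 2: 4, 6: 5, 1: 7}
{4: 0, 3: 2, 2: 4, 6: 5, 1: 7}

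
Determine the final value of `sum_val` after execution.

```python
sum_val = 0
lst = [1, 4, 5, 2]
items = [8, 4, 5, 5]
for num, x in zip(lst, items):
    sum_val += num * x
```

Let's trace through this code step by step.

Initialize: sum_val = 0
Initialize: lst = [1, 4, 5, 2]
Initialize: items = [8, 4, 5, 5]
Entering loop: for num, x in zip(lst, items):

After execution: sum_val = 59
59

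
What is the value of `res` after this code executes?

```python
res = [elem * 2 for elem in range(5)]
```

Let's trace through this code step by step.

Initialize: res = [elem * 2 for elem in range(5)]

After execution: res = [0, 2, 4, 6, 8]
[0, 2, 4, 6, 8]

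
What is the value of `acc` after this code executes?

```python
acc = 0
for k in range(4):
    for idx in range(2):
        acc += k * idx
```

Let's trace through this code step by step.

Initialize: acc = 0
Entering loop: for k in range(4):

After execution: acc = 6
6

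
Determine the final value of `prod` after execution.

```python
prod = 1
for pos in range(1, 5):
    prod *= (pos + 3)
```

Let's trace through this code step by step.

Initialize: prod = 1
Entering loop: for pos in range(1, 5):

After execution: prod = 840
840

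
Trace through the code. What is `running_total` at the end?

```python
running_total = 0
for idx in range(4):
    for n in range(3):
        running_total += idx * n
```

Let's trace through this code step by step.

Initialize: running_total = 0
Entering loop: for idx in range(4):

After execution: running_total = 18
18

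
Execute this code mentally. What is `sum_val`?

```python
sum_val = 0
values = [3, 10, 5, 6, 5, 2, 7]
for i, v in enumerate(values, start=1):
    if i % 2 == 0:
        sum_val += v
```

Let's trace through this code step by step.

Initialize: sum_val = 0
Initialize: values = [3, 10, 5, 6, 5, 2, 7]
Entering loop: for i, v in enumerate(values, start=1):

After execution: sum_val = 18
18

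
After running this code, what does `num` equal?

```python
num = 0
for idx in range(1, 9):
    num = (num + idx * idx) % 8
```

Let's trace through this code step by step.

Initialize: num = 0
Entering loop: for idx in range(1, 9):

After execution: num = 4
4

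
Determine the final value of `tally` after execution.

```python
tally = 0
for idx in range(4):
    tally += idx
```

Let's trace through this code step by step.

Initialize: tally = 0
Entering loop: for idx in range(4):

After execution: tally = 6
6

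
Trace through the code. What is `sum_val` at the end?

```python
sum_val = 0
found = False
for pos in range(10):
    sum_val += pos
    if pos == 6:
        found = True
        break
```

Let's trace through this code step by step.

Initialize: sum_val = 0
Initialize: found = False
Entering loop: for pos in range(10):

After execution: sum_val = 21
21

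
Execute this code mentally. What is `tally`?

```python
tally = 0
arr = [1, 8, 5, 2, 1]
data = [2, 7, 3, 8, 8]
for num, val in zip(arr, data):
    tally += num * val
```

Let's trace through this code step by step.

Initialize: tally = 0
Initialize: arr = [1, 8, 5, 2, 1]
Initialize: data = [2, 7, 3, 8, 8]
Entering loop: for num, val in zip(arr, data):

After execution: tally = 97
97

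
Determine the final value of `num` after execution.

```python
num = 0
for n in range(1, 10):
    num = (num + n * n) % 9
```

Let's trace through this code step by step.

Initialize: num = 0
Entering loop: for n in range(1, 10):

After execution: num = 6
6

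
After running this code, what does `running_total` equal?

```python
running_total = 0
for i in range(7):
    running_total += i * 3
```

Let's trace through this code step by step.

Initialize: running_total = 0
Entering loop: for i in range(7):

After execution: running_total = 63
63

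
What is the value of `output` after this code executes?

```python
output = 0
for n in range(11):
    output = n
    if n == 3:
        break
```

Let's trace through this code step by step.

Initialize: output = 0
Entering loop: for n in range(11):

After execution: output = 3
3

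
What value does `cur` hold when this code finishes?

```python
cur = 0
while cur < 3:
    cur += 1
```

Let's trace through this code step by step.

Initialize: cur = 0
Entering loop: while cur < 3:

After execution: cur = 3
3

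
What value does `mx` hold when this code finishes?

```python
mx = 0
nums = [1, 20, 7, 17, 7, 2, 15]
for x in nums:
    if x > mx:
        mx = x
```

Let's trace through this code step by step.

Initialize: mx = 0
Initialize: nums = [1, 20, 7, 17, 7, 2, 15]
Entering loop: for x in nums:

After execution: mx = 20
20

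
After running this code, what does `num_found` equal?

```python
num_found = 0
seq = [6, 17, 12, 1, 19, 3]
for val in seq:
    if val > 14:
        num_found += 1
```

Let's trace through this code step by step.

Initialize: num_found = 0
Initialize: seq = [6, 17, 12, 1, 19, 3]
Entering loop: for val in seq:

After execution: num_found = 2
2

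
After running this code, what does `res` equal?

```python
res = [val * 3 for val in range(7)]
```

Let's trace through this code step by step.

Initialize: res = [val * 3 for val in range(7)]

After execution: res = [0, 3, 6, 9, 12, 15, 18]
[0, 3, 6, 9, 12, 15, 18]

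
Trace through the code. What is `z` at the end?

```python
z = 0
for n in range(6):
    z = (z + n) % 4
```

Let's trace through this code step by step.

Initialize: z = 0
Entering loop: for n in range(6):

After execution: z = 3
3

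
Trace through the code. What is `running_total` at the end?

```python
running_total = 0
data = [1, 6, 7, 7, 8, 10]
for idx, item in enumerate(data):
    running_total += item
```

Let's trace through this code step by step.

Initialize: running_total = 0
Initialize: data = [1, 6, 7, 7, 8, 10]
Entering loop: for idx, item in enumerate(data):

After execution: running_total = 39
39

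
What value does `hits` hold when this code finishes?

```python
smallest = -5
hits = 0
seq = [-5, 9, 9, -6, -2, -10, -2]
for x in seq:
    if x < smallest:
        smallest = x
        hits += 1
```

Let's trace through this code step by step.

Initialize: smallest = -5
Initialize: hits = 0
Initialize: seq = [-5, 9, 9, -6, -2, -10, -2]
Entering loop: for x in seq:

After execution: hits = 2
2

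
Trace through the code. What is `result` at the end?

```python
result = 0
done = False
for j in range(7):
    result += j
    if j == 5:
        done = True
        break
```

Let's trace through this code step by step.

Initialize: result = 0
Initialize: done = False
Entering loop: for j in range(7):

After execution: result = 15
15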